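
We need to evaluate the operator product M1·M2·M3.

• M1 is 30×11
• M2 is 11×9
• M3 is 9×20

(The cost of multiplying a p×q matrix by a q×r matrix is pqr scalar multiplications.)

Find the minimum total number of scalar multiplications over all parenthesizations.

8370

Order (M1·(M2·M3)): (M2·M3): 11×9 by 9×20 → 11×20, cost 11·9·20 = 1980; (M1·(M2·M3)): 30×11 by 11×20 → 30×20, cost 30·11·20 = 6600; cumulative 8580. Total 8580.
Order ((M1·M2)·M3): (M1·M2): 30×11 by 11×9 → 30×9, cost 30·11·9 = 2970; ((M1·M2)·M3): 30×9 by 9×20 → 30×20, cost 30·9·20 = 5400; cumulative 8370. Total 8370.
Minimum: 8370.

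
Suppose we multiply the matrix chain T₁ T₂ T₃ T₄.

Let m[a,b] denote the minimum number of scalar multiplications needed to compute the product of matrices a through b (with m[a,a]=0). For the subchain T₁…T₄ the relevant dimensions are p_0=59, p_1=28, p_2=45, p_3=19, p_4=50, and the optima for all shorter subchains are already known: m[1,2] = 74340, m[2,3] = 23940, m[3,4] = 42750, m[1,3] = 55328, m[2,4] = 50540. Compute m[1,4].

111378

m[1,4] = min over k∈[1,3] of m[1,k]+m[k+1,4]+p_{0}·p_k·p_{4}.
k=1: 0 + 50540 + 59·28·50 = 133140; k=2: 74340 + 42750 + 59·45·50 = 249840; k=3: 55328 + 0 + 59·19·50 = 111378.
Minimum: 111378 at k=3.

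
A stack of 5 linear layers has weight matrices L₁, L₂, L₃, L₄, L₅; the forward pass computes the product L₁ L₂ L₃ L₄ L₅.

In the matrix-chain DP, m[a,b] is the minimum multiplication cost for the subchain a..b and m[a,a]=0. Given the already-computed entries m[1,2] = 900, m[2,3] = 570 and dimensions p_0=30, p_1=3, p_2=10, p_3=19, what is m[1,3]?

m[1,3] = min over k∈[1,2] of m[1,k]+m[k+1,3]+p_{0}·p_k·p_{3}.
k=1: 0 + 570 + 30·3·19 = 2280; k=2: 900 + 0 + 30·10·19 = 6600.
Minimum: 2280 at k=1.

2280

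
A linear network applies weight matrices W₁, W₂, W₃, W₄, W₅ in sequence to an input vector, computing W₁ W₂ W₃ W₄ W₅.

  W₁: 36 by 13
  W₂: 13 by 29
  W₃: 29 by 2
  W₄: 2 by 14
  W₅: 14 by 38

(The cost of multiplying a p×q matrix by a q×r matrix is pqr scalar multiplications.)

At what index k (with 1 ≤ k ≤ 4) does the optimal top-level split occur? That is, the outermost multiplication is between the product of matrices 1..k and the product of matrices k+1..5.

3

Adjacent pairs: W₁W₂ = 36·13·29 = 13572; W₂W₃ = 13·29·2 = 754; W₃W₄ = 29·2·14 = 812; W₄W₅ = 2·14·38 = 1064.
Length 3: W₁..W₃: k=1: 0+754+36·13·2=1690; k=2: 13572+0+36·29·2=15660 → min 1690 | W₂..W₄: k=2: 0+812+13·29·14=6090; k=3: 754+0+13·2·14=1118 → min 1118 | W₃..W₅: k=3: 0+1064+29·2·38=3268; k=4: 812+0+29·14·38=16240 → min 3268.
Length 4: W₁..W₄: k=1: 0+1118+36·13·14=7670; k=2: 13572+812+36·29·14=29000; k=3: 1690+0+36·2·14=2698 → min 2698 | W₂..W₅: k=2: 0+3268+13·29·38=17594; k=3: 754+1064+13·2·38=2806; k=4: 1118+0+13·14·38=8034 → min 2806.
Top-level splits: k=1: (W₁..W₁)·(W₂..W₅) → 0+2806+36·13·38 = 20590; k=2: (W₁..W₂)·(W₃..W₅) → 13572+3268+36·29·38 = 56512; k=3: (W₁..W₃)·(W₄..W₅) → 1690+1064+36·2·38 = 5490; k=4: (W₁..W₄)·(W₅..W₅) → 2698+0+36·14·38 = 21850.
Best split is after W₃, i.e. k = 3.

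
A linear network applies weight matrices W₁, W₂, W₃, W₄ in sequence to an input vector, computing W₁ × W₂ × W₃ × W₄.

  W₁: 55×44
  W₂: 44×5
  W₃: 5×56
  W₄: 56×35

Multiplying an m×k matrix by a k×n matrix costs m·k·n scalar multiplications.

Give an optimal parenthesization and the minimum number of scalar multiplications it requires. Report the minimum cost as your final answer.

Adjacent pairs: W₁W₂ = 55·44·5 = 12100; W₂W₃ = 44·5·56 = 12320; W₃W₄ = 5·56·35 = 9800.
Length 3: W₁..W₃: k=1: 0+12320+55·44·56=147840; k=2: 12100+0+55·5·56=27500 → min 27500 | W₂..W₄: k=2: 0+9800+44·5·35=17500; k=3: 12320+0+44·56·35=98560 → min 17500.
Length 4: W₁..W₄: k=1: 0+17500+55·44·35=102200; k=2: 12100+9800+55·5·35=31525; k=3: 27500+0+55·56·35=135300 → min 31525.
Optimal parenthesization: ((W₁ × W₂) × (W₃ × W₄)) with cost 31525.

31525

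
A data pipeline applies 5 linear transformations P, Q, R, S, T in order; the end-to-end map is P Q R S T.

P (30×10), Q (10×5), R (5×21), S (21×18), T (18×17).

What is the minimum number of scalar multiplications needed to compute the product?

7470

Adjacent pairs: PQ = 30·10·5 = 1500; QR = 10·5·21 = 1050; RS = 5·21·18 = 1890; ST = 21·18·17 = 6426.
Length 3: P..R: k=1: 0+1050+30·10·21=7350; k=2: 1500+0+30·5·21=4650 → min 4650 | Q..S: k=2: 0+1890+10·5·18=2790; k=3: 1050+0+10·21·18=4830 → min 2790 | R..T: k=3: 0+6426+5·21·17=8211; k=4: 1890+0+5·18·17=3420 → min 3420.
Length 4: P..S: k=1: 0+2790+30·10·18=8190; k=2: 1500+1890+30·5·18=6090; k=3: 4650+0+30·21·18=15990 → min 6090 | Q..T: k=2: 0+3420+10·5·17=4270; k=3: 1050+6426+10·21·17=11046; k=4: 2790+0+10·18·17=5850 → min 4270.
Length 5: P..T: k=1: 0+4270+30·10·17=9370; k=2: 1500+3420+30·5·17=7470; k=3: 4650+6426+30·21·17=21786; k=4: 6090+0+30·18·17=15270 → min 7470.
Optimal order: ((P Q) ((R S) T)) with cost 7470.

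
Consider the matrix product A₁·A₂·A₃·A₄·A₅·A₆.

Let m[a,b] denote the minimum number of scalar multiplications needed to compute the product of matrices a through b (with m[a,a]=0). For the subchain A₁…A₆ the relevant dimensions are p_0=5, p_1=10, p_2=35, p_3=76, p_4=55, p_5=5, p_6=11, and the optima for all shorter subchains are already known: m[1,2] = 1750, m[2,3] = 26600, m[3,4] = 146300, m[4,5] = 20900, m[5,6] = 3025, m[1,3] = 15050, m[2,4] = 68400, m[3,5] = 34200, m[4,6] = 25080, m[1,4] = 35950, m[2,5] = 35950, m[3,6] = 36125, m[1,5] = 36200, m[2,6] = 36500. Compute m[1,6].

m[1,6] = min over k∈[1,5] of m[1,k]+m[k+1,6]+p_{0}·p_k·p_{6}.
k=1: 0 + 36500 + 5·10·11 = 37050; k=2: 1750 + 36125 + 5·35·11 = 39800; k=3: 15050 + 25080 + 5·76·11 = 44310; k=4: 35950 + 3025 + 5·55·11 = 42000; k=5: 36200 + 0 + 5·5·11 = 36475.
Minimum: 36475 at k=5.

36475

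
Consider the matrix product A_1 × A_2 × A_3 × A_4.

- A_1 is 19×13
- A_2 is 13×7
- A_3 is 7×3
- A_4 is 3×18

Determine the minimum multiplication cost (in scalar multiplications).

2040

Adjacent pairs: A_1A_2 = 19·13·7 = 1729; A_2A_3 = 13·7·3 = 273; A_3A_4 = 7·3·18 = 378.
Length 3: A_1..A_3: k=1: 0+273+19·13·3=1014; k=2: 1729+0+19·7·3=2128 → min 1014 | A_2..A_4: k=2: 0+378+13·7·18=2016; k=3: 273+0+13·3·18=975 → min 975.
Length 4: A_1..A_4: k=1: 0+975+19·13·18=5421; k=2: 1729+378+19·7·18=4501; k=3: 1014+0+19·3·18=2040 → min 2040.
Optimal order: ((A_1 × (A_2 × A_3)) × A_4) with cost 2040.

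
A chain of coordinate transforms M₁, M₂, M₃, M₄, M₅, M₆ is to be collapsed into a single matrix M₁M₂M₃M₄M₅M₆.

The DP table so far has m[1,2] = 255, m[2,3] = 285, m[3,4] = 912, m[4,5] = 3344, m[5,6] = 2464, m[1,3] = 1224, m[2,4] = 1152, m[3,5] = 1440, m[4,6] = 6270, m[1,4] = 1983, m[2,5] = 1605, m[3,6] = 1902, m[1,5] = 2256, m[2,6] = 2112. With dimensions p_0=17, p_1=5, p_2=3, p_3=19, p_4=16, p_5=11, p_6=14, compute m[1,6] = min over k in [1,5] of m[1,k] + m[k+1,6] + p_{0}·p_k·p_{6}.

m[1,6] = min over k∈[1,5] of m[1,k]+m[k+1,6]+p_{0}·p_k·p_{6}.
k=1: 0 + 2112 + 17·5·14 = 3302; k=2: 255 + 1902 + 17·3·14 = 2871; k=3: 1224 + 6270 + 17·19·14 = 12016; k=4: 1983 + 2464 + 17·16·14 = 8255; k=5: 2256 + 0 + 17·11·14 = 4874.
Minimum: 2871 at k=2.

2871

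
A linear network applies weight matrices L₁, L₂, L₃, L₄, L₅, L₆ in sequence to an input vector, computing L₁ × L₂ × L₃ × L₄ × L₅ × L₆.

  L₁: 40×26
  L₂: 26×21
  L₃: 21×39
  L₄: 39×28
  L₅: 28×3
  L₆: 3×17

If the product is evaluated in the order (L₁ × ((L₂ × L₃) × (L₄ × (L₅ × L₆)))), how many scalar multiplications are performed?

76204

(L₂ × L₃): 26×21 by 21×39 → 26×39, cost 26·21·39 = 21294
(L₅ × L₆): 28×3 by 3×17 → 28×17, cost 28·3·17 = 1428
(L₄ × (L₅ × L₆)): 39×28 by 28×17 → 39×17, cost 39·28·17 = 18564; cumulative 19992
((L₂ × L₃) × (L₄ × (L₅ × L₆))): 26×39 by 39×17 → 26×17, cost 26·39·17 = 17238; cumulative 58524
(L₁ × ((L₂ × L₃) × (L₄ × (L₅ × L₆)))): 40×26 by 26×17 → 40×17, cost 40·26·17 = 17680; cumulative 76204
Total: 76204 scalar multiplications.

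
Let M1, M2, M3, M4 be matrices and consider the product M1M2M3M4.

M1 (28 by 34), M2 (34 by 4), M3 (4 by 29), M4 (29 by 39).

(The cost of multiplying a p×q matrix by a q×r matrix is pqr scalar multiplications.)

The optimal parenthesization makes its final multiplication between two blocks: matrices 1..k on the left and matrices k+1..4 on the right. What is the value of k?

Adjacent pairs: M1M2 = 28·34·4 = 3808; M2M3 = 34·4·29 = 3944; M3M4 = 4·29·39 = 4524.
Length 3: M1..M3: k=1: 0+3944+28·34·29=31552; k=2: 3808+0+28·4·29=7056 → min 7056 | M2..M4: k=2: 0+4524+34·4·39=9828; k=3: 3944+0+34·29·39=42398 → min 9828.
Top-level splits: k=1: (M1..M1)·(M2..M4) → 0+9828+28·34·39 = 46956; k=2: (M1..M2)·(M3..M4) → 3808+4524+28·4·39 = 12700; k=3: (M1..M3)·(M4..M4) → 7056+0+28·29·39 = 38724.
Best split is after M2, i.e. k = 2.

2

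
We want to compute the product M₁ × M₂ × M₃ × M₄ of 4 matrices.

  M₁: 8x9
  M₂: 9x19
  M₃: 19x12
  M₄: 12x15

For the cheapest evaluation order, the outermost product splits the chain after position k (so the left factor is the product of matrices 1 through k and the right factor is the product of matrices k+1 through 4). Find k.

3

Adjacent pairs: M₁M₂ = 8·9·19 = 1368; M₂M₃ = 9·19·12 = 2052; M₃M₄ = 19·12·15 = 3420.
Length 3: M₁..M₃: k=1: 0+2052+8·9·12=2916; k=2: 1368+0+8·19·12=3192 → min 2916 | M₂..M₄: k=2: 0+3420+9·19·15=5985; k=3: 2052+0+9·12·15=3672 → min 3672.
Top-level splits: k=1: (M₁..M₁)·(M₂..M₄) → 0+3672+8·9·15 = 4752; k=2: (M₁..M₂)·(M₃..M₄) → 1368+3420+8·19·15 = 7068; k=3: (M₁..M₃)·(M₄..M₄) → 2916+0+8·12·15 = 4356.
Best split is after M₃, i.e. k = 3.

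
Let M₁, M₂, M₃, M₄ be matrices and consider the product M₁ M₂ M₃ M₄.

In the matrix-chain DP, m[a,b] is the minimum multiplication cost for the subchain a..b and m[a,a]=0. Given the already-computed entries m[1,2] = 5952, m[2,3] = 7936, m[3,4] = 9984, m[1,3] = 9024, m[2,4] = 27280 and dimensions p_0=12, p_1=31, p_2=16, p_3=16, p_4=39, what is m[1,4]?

16512

m[1,4] = min over k∈[1,3] of m[1,k]+m[k+1,4]+p_{0}·p_k·p_{4}.
k=1: 0 + 27280 + 12·31·39 = 41788; k=2: 5952 + 9984 + 12·16·39 = 23424; k=3: 9024 + 0 + 12·16·39 = 16512.
Minimum: 16512 at k=3.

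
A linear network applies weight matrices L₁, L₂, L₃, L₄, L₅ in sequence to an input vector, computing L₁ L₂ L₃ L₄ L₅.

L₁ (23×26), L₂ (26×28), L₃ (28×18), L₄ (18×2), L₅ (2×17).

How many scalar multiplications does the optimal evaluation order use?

Adjacent pairs: L₁L₂ = 23·26·28 = 16744; L₂L₃ = 26·28·18 = 13104; L₃L₄ = 28·18·2 = 1008; L₄L₅ = 18·2·17 = 612.
Length 3: L₁..L₃: k=1: 0+13104+23·26·18=23868; k=2: 16744+0+23·28·18=28336 → min 23868 | L₂..L₄: k=2: 0+1008+26·28·2=2464; k=3: 13104+0+26·18·2=14040 → min 2464 | L₃..L₅: k=3: 0+612+28·18·17=9180; k=4: 1008+0+28·2·17=1960 → min 1960.
Length 4: L₁..L₄: k=1: 0+2464+23·26·2=3660; k=2: 16744+1008+23·28·2=19040; k=3: 23868+0+23·18·2=24696 → min 3660 | L₂..L₅: k=2: 0+1960+26·28·17=14336; k=3: 13104+612+26·18·17=21672; k=4: 2464+0+26·2·17=3348 → min 3348.
Length 5: L₁..L₅: k=1: 0+3348+23·26·17=13514; k=2: 16744+1960+23·28·17=29652; k=3: 23868+612+23·18·17=31518; k=4: 3660+0+23·2·17=4442 → min 4442.
Optimal order: ((L₁ (L₂ (L₃ L₄))) L₅) with cost 4442.

4442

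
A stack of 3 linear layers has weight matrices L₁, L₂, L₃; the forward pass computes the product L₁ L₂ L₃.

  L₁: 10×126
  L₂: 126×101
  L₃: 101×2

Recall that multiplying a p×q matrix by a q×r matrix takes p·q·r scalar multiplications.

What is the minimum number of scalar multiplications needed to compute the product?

Order (L₁ (L₂ L₃)): (L₂ L₃): 126×101 by 101×2 → 126×2, cost 126·101·2 = 25452; (L₁ (L₂ L₃)): 10×126 by 126×2 → 10×2, cost 10·126·2 = 2520; cumulative 27972. Total 27972.
Order ((L₁ L₂) L₃): (L₁ L₂): 10×126 by 126×101 → 10×101, cost 10·126·101 = 127260; ((L₁ L₂) L₃): 10×101 by 101×2 → 10×2, cost 10·101·2 = 2020; cumulative 129280. Total 129280.
Minimum: 27972.

27972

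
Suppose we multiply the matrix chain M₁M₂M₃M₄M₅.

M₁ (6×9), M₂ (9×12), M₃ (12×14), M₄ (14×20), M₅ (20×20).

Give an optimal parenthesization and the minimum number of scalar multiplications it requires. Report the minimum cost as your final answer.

5736

Adjacent pairs: M₁M₂ = 6·9·12 = 648; M₂M₃ = 9·12·14 = 1512; M₃M₄ = 12·14·20 = 3360; M₄M₅ = 14·20·20 = 5600.
Length 3: M₁..M₃: k=1: 0+1512+6·9·14=2268; k=2: 648+0+6·12·14=1656 → min 1656 | M₂..M₄: k=2: 0+3360+9·12·20=5520; k=3: 1512+0+9·14·20=4032 → min 4032 | M₃..M₅: k=3: 0+5600+12·14·20=8960; k=4: 3360+0+12·20·20=8160 → min 8160.
Length 4: M₁..M₄: k=1: 0+4032+6·9·20=5112; k=2: 648+3360+6·12·20=5448; k=3: 1656+0+6·14·20=3336 → min 3336 | M₂..M₅: k=2: 0+8160+9·12·20=10320; k=3: 1512+5600+9·14·20=9632; k=4: 4032+0+9·20·20=7632 → min 7632.
Length 5: M₁..M₅: k=1: 0+7632+6·9·20=8712; k=2: 648+8160+6·12·20=10248; k=3: 1656+5600+6·14·20=8936; k=4: 3336+0+6·20·20=5736 → min 5736.
Optimal parenthesization: ((((M₁M₂)M₃)M₄)M₅) with cost 5736.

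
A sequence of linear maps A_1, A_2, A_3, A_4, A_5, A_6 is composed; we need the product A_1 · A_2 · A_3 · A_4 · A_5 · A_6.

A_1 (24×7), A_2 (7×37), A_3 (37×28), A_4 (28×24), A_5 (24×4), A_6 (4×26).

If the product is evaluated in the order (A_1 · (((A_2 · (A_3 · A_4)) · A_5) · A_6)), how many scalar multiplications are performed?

(A_3 · A_4): 37×28 by 28×24 → 37×24, cost 37·28·24 = 24864
(A_2 · (A_3 · A_4)): 7×37 by 37×24 → 7×24, cost 7·37·24 = 6216; cumulative 31080
((A_2 · (A_3 · A_4)) · A_5): 7×24 by 24×4 → 7×4, cost 7·24·4 = 672; cumulative 31752
(((A_2 · (A_3 · A_4)) · A_5) · A_6): 7×4 by 4×26 → 7×26, cost 7·4·26 = 728; cumulative 32480
(A_1 · (((A_2 · (A_3 · A_4)) · A_5) · A_6)): 24×7 by 7×26 → 24×26, cost 24·7·26 = 4368; cumulative 36848
Total: 36848 scalar multiplications.

36848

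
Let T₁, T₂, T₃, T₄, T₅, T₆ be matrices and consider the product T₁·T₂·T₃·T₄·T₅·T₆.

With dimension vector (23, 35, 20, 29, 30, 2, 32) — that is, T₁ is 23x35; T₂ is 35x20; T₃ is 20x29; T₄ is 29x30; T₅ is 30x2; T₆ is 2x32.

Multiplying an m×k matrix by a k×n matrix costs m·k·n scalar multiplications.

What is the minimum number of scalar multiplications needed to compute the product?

7382

Adjacent pairs: T₁T₂ = 23·35·20 = 16100; T₂T₃ = 35·20·29 = 20300; T₃T₄ = 20·29·30 = 17400; T₄T₅ = 29·30·2 = 1740; T₅T₆ = 30·2·32 = 1920.
Length 3: T₁..T₃: k=1: 0+20300+23·35·29=43645; k=2: 16100+0+23·20·29=29440 → min 29440 | T₂..T₄: k=2: 0+17400+35·20·30=38400; k=3: 20300+0+35·29·30=50750 → min 38400 | T₃..T₅: k=3: 0+1740+20·29·2=2900; k=4: 17400+0+20·30·2=18600 → min 2900 | T₄..T₆: k=4: 0+1920+29·30·32=29760; k=5: 1740+0+29·2·32=3596 → min 3596.
Length 4: T₁..T₄: k=1: 0+38400+23·35·30=62550; k=2: 16100+17400+23·20·30=47300; k=3: 29440+0+23·29·30=49450 → min 47300 | T₂..T₅: k=2: 0+2900+35·20·2=4300; k=3: 20300+1740+35·29·2=24070; k=4: 38400+0+35·30·2=40500 → min 4300 | T₃..T₆: k=3: 0+3596+20·29·32=22156; k=4: 17400+1920+20·30·32=38520; k=5: 2900+0+20·2·32=4180 → min 4180.
Length 5: T₁..T₅: k=1: 0+4300+23·35·2=5910; k=2: 16100+2900+23·20·2=19920; k=3: 29440+1740+23·29·2=32514; k=4: 47300+0+23·30·2=48680 → min 5910 | T₂..T₆: k=2: 0+4180+35·20·32=26580; k=3: 20300+3596+35·29·32=56376; k=4: 38400+1920+35·30·32=73920; k=5: 4300+0+35·2·32=6540 → min 6540.
Length 6: T₁..T₆: k=1: 0+6540+23·35·32=32300; k=2: 16100+4180+23·20·32=35000; k=3: 29440+3596+23·29·32=54380; k=4: 47300+1920+23·30·32=71300; k=5: 5910+0+23·2·32=7382 → min 7382.
Optimal order: ((T₁·(T₂·(T₃·(T₄·T₅))))·T₆) with cost 7382.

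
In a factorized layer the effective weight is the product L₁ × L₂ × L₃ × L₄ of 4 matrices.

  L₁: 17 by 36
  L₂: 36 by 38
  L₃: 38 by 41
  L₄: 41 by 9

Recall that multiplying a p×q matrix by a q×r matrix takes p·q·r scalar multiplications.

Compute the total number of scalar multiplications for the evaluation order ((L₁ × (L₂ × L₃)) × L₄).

(L₂ × L₃): 36×38 by 38×41 → 36×41, cost 36·38·41 = 56088
(L₁ × (L₂ × L₃)): 17×36 by 36×41 → 17×41, cost 17·36·41 = 25092; cumulative 81180
((L₁ × (L₂ × L₃)) × L₄): 17×41 by 41×9 → 17×9, cost 17·41·9 = 6273; cumulative 87453
Total: 87453 scalar multiplications.

87453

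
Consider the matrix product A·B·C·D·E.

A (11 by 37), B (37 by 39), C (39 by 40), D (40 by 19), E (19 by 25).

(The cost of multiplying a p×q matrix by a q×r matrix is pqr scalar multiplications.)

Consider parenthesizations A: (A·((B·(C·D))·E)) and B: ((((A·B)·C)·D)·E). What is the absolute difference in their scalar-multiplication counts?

38189

Order A = (A·((B·(C·D))·E)): (C·D): 39×40 by 40×19 → 39×19, cost 39·40·19 = 29640; (B·(C·D)): 37×39 by 39×19 → 37×19, cost 37·39·19 = 27417; cumulative 57057; ((B·(C·D))·E): 37×19 by 19×25 → 37×25, cost 37·19·25 = 17575; cumulative 74632; (A·((B·(C·D))·E)): 11×37 by 37×25 → 11×25, cost 11·37·25 = 10175; cumulative 84807. Total 84807.
Order B = ((((A·B)·C)·D)·E): (A·B): 11×37 by 37×39 → 11×39, cost 11·37·39 = 15873; ((A·B)·C): 11×39 by 39×40 → 11×40, cost 11·39·40 = 17160; cumulative 33033; (((A·B)·C)·D): 11×40 by 40×19 → 11×19, cost 11·40·19 = 8360; cumulative 41393; ((((A·B)·C)·D)·E): 11×19 by 19×25 → 11×25, cost 11·19·25 = 5225; cumulative 46618. Total 46618.
Difference: |84807 − 46618| = 38189.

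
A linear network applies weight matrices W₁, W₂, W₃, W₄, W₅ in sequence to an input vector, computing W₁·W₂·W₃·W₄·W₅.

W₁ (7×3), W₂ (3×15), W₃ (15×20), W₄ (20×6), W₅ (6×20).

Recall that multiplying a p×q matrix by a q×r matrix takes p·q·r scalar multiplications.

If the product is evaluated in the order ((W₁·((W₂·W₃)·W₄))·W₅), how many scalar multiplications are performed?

(W₂·W₃): 3×15 by 15×20 → 3×20, cost 3·15·20 = 900
((W₂·W₃)·W₄): 3×20 by 20×6 → 3×6, cost 3·20·6 = 360; cumulative 1260
(W₁·((W₂·W₃)·W₄)): 7×3 by 3×6 → 7×6, cost 7·3·6 = 126; cumulative 1386
((W₁·((W₂·W₃)·W₄))·W₅): 7×6 by 6×20 → 7×20, cost 7·6·20 = 840; cumulative 2226
Total: 2226 scalar multiplications.

2226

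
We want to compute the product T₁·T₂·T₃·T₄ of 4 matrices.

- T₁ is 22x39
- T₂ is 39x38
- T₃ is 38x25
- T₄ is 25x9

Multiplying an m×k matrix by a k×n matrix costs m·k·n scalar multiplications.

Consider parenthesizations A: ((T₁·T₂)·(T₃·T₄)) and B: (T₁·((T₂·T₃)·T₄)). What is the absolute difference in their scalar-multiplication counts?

Order A = ((T₁·T₂)·(T₃·T₄)): (T₁·T₂): 22×39 by 39×38 → 22×38, cost 22·39·38 = 32604; (T₃·T₄): 38×25 by 25×9 → 38×9, cost 38·25·9 = 8550; ((T₁·T₂)·(T₃·T₄)): 22×38 by 38×9 → 22×9, cost 22·38·9 = 7524; cumulative 48678. Total 48678.
Order B = (T₁·((T₂·T₃)·T₄)): (T₂·T₃): 39×38 by 38×25 → 39×25, cost 39·38·25 = 37050; ((T₂·T₃)·T₄): 39×25 by 25×9 → 39×9, cost 39·25·9 = 8775; cumulative 45825; (T₁·((T₂·T₃)·T₄)): 22×39 by 39×9 → 22×9, cost 22·39·9 = 7722; cumulative 53547. Total 53547.
Difference: |48678 − 53547| = 4869.

4869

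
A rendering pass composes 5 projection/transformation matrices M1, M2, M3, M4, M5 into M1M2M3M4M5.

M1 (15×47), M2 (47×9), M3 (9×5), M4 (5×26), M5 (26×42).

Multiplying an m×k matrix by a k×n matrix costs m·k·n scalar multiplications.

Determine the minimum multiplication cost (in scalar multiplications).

Adjacent pairs: M1M2 = 15·47·9 = 6345; M2M3 = 47·9·5 = 2115; M3M4 = 9·5·26 = 1170; M4M5 = 5·26·42 = 5460.
Length 3: M1..M3: k=1: 0+2115+15·47·5=5640; k=2: 6345+0+15·9·5=7020 → min 5640 | M2..M4: k=2: 0+1170+47·9·26=12168; k=3: 2115+0+47·5·26=8225 → min 8225 | M3..M5: k=3: 0+5460+9·5·42=7350; k=4: 1170+0+9·26·42=10998 → min 7350.
Length 4: M1..M4: k=1: 0+8225+15·47·26=26555; k=2: 6345+1170+15·9·26=11025; k=3: 5640+0+15·5·26=7590 → min 7590 | M2..M5: k=2: 0+7350+47·9·42=25116; k=3: 2115+5460+47·5·42=17445; k=4: 8225+0+47·26·42=59549 → min 17445.
Length 5: M1..M5: k=1: 0+17445+15·47·42=47055; k=2: 6345+7350+15·9·42=19365; k=3: 5640+5460+15·5·42=14250; k=4: 7590+0+15·26·42=23970 → min 14250.
Optimal order: ((M1(M2M3))(M4M5)) with cost 14250.

14250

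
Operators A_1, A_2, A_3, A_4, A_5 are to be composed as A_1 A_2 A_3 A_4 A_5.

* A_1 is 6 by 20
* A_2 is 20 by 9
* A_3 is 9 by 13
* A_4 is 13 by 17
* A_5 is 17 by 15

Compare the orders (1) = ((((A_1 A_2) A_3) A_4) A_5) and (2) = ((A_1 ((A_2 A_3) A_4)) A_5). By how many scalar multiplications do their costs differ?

Order (1) = ((((A_1 A_2) A_3) A_4) A_5): (A_1 A_2): 6×20 by 20×9 → 6×9, cost 6·20·9 = 1080; ((A_1 A_2) A_3): 6×9 by 9×13 → 6×13, cost 6·9·13 = 702; cumulative 1782; (((A_1 A_2) A_3) A_4): 6×13 by 13×17 → 6×17, cost 6·13·17 = 1326; cumulative 3108; ((((A_1 A_2) A_3) A_4) A_5): 6×17 by 17×15 → 6×15, cost 6·17·15 = 1530; cumulative 4638. Total 4638.
Order (2) = ((A_1 ((A_2 A_3) A_4)) A_5): (A_2 A_3): 20×9 by 9×13 → 20×13, cost 20·9·13 = 2340; ((A_2 A_3) A_4): 20×13 by 13×17 → 20×17, cost 20·13·17 = 4420; cumulative 6760; (A_1 ((A_2 A_3) A_4)): 6×20 by 20×17 → 6×17, cost 6·20·17 = 2040; cumulative 8800; ((A_1 ((A_2 A_3) A_4)) A_5): 6×17 by 17×15 → 6×15, cost 6·17·15 = 1530; cumulative 10330. Total 10330.
Difference: |4638 − 10330| = 5692.

5692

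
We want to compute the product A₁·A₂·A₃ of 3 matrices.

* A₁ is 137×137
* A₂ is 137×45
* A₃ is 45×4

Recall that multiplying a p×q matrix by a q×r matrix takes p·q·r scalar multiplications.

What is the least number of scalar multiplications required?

99736

Order (A₁·(A₂·A₃)): (A₂·A₃): 137×45 by 45×4 → 137×4, cost 137·45·4 = 24660; (A₁·(A₂·A₃)): 137×137 by 137×4 → 137×4, cost 137·137·4 = 75076; cumulative 99736. Total 99736.
Order ((A₁·A₂)·A₃): (A₁·A₂): 137×137 by 137×45 → 137×45, cost 137·137·45 = 844605; ((A₁·A₂)·A₃): 137×45 by 45×4 → 137×4, cost 137·45·4 = 24660; cumulative 869265. Total 869265.
Minimum: 99736.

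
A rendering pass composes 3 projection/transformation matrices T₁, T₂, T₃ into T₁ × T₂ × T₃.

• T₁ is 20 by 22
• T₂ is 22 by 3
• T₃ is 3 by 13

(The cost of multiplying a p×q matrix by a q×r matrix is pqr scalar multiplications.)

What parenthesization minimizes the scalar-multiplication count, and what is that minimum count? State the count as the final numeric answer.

2100

(T₁ × (T₂ × T₃)): cost 6578.
((T₁ × T₂) × T₃): cost 2100.
Optimal: ((T₁ × T₂) × T₃) with cost 2100.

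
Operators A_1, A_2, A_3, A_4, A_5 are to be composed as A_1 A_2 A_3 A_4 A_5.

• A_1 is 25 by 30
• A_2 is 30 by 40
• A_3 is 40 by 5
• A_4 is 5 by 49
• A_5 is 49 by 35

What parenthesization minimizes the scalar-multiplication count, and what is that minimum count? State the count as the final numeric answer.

22700

Adjacent pairs: A_1A_2 = 25·30·40 = 30000; A_2A_3 = 30·40·5 = 6000; A_3A_4 = 40·5·49 = 9800; A_4A_5 = 5·49·35 = 8575.
Length 3: A_1..A_3: k=1: 0+6000+25·30·5=9750; k=2: 30000+0+25·40·5=35000 → min 9750 | A_2..A_4: k=2: 0+9800+30·40·49=68600; k=3: 6000+0+30·5·49=13350 → min 13350 | A_3..A_5: k=3: 0+8575+40·5·35=15575; k=4: 9800+0+40·49·35=78400 → min 15575.
Length 4: A_1..A_4: k=1: 0+13350+25·30·49=50100; k=2: 30000+9800+25·40·49=88800; k=3: 9750+0+25·5·49=15875 → min 15875 | A_2..A_5: k=2: 0+15575+30·40·35=57575; k=3: 6000+8575+30·5·35=19825; k=4: 13350+0+30·49·35=64800 → min 19825.
Length 5: A_1..A_5: k=1: 0+19825+25·30·35=46075; k=2: 30000+15575+25·40·35=80575; k=3: 9750+8575+25·5·35=22700; k=4: 15875+0+25·49·35=58750 → min 22700.
Optimal parenthesization: ((A_1 (A_2 A_3)) (A_4 A_5)) with cost 22700.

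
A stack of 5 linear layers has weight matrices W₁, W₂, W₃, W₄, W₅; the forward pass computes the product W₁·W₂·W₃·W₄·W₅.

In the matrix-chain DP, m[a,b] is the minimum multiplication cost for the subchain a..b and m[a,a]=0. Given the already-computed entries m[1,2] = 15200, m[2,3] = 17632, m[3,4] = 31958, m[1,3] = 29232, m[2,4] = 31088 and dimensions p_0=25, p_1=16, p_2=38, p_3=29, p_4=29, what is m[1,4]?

42688

m[1,4] = min over k∈[1,3] of m[1,k]+m[k+1,4]+p_{0}·p_k·p_{4}.
k=1: 0 + 31088 + 25·16·29 = 42688; k=2: 15200 + 31958 + 25·38·29 = 74708; k=3: 29232 + 0 + 25·29·29 = 50257.
Minimum: 42688 at k=1.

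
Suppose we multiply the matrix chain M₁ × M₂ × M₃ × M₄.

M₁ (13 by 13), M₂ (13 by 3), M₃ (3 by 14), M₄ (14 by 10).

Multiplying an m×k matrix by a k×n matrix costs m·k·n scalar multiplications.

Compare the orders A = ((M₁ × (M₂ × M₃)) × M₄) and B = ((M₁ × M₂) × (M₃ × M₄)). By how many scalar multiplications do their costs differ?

3415

Order A = ((M₁ × (M₂ × M₃)) × M₄): (M₂ × M₃): 13×3 by 3×14 → 13×14, cost 13·3·14 = 546; (M₁ × (M₂ × M₃)): 13×13 by 13×14 → 13×14, cost 13·13·14 = 2366; cumulative 2912; ((M₁ × (M₂ × M₃)) × M₄): 13×14 by 14×10 → 13×10, cost 13·14·10 = 1820; cumulative 4732. Total 4732.
Order B = ((M₁ × M₂) × (M₃ × M₄)): (M₁ × M₂): 13×13 by 13×3 → 13×3, cost 13·13·3 = 507; (M₃ × M₄): 3×14 by 14×10 → 3×10, cost 3·14·10 = 420; ((M₁ × M₂) × (M₃ × M₄)): 13×3 by 3×10 → 13×10, cost 13·3·10 = 390; cumulative 1317. Total 1317.
Difference: |4732 − 1317| = 3415.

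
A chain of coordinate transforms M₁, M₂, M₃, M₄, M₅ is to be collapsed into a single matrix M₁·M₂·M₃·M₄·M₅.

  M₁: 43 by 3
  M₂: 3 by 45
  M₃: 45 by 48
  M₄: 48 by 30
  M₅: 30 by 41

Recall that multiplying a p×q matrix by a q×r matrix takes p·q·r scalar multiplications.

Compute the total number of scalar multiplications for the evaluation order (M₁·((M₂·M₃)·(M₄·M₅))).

76713

(M₂·M₃): 3×45 by 45×48 → 3×48, cost 3·45·48 = 6480
(M₄·M₅): 48×30 by 30×41 → 48×41, cost 48·30·41 = 59040
((M₂·M₃)·(M₄·M₅)): 3×48 by 48×41 → 3×41, cost 3·48·41 = 5904; cumulative 71424
(M₁·((M₂·M₃)·(M₄·M₅))): 43×3 by 3×41 → 43×41, cost 43·3·41 = 5289; cumulative 76713
Total: 76713 scalar multiplications.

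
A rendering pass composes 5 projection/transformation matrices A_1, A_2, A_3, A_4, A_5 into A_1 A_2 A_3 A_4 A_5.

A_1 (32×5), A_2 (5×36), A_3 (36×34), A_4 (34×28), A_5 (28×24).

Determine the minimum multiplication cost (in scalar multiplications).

Adjacent pairs: A_1A_2 = 32·5·36 = 5760; A_2A_3 = 5·36·34 = 6120; A_3A_4 = 36·34·28 = 34272; A_4A_5 = 34·28·24 = 22848.
Length 3: A_1..A_3: k=1: 0+6120+32·5·34=11560; k=2: 5760+0+32·36·34=44928 → min 11560 | A_2..A_4: k=2: 0+34272+5·36·28=39312; k=3: 6120+0+5·34·28=10880 → min 10880 | A_3..A_5: k=3: 0+22848+36·34·24=52224; k=4: 34272+0+36·28·24=58464 → min 52224.
Length 4: A_1..A_4: k=1: 0+10880+32·5·28=15360; k=2: 5760+34272+32·36·28=72288; k=3: 11560+0+32·34·28=42024 → min 15360 | A_2..A_5: k=2: 0+52224+5·36·24=56544; k=3: 6120+22848+5·34·24=33048; k=4: 10880+0+5·28·24=14240 → min 14240.
Length 5: A_1..A_5: k=1: 0+14240+32·5·24=18080; k=2: 5760+52224+32·36·24=85632; k=3: 11560+22848+32·34·24=60520; k=4: 15360+0+32·28·24=36864 → min 18080.
Optimal order: (A_1 (((A_2 A_3) A_4) A_5)) with cost 18080.

18080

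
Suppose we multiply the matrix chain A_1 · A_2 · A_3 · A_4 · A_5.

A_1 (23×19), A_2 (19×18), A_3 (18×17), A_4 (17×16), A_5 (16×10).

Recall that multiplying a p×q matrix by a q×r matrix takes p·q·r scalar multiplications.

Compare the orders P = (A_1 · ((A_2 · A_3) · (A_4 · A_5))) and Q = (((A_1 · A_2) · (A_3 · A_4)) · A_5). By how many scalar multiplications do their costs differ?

Order P = (A_1 · ((A_2 · A_3) · (A_4 · A_5))): (A_2 · A_3): 19×18 by 18×17 → 19×17, cost 19·18·17 = 5814; (A_4 · A_5): 17×16 by 16×10 → 17×10, cost 17·16·10 = 2720; ((A_2 · A_3) · (A_4 · A_5)): 19×17 by 17×10 → 19×10, cost 19·17·10 = 3230; cumulative 11764; (A_1 · ((A_2 · A_3) · (A_4 · A_5))): 23×19 by 19×10 → 23×10, cost 23·19·10 = 4370; cumulative 16134. Total 16134.
Order Q = (((A_1 · A_2) · (A_3 · A_4)) · A_5): (A_1 · A_2): 23×19 by 19×18 → 23×18, cost 23·19·18 = 7866; (A_3 · A_4): 18×17 by 17×16 → 18×16, cost 18·17·16 = 4896; ((A_1 · A_2) · (A_3 · A_4)): 23×18 by 18×16 → 23×16, cost 23·18·16 = 6624; cumulative 19386; (((A_1 · A_2) · (A_3 · A_4)) · A_5): 23×16 by 16×10 → 23×10, cost 23·16·10 = 3680; cumulative 23066. Total 23066.
Difference: |16134 − 23066| = 6932.

6932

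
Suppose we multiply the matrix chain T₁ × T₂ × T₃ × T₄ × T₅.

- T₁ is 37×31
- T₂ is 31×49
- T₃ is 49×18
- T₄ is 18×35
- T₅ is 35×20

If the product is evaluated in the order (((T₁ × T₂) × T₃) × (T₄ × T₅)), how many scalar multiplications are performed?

(T₁ × T₂): 37×31 by 31×49 → 37×49, cost 37·31·49 = 56203
((T₁ × T₂) × T₃): 37×49 by 49×18 → 37×18, cost 37·49·18 = 32634; cumulative 88837
(T₄ × T₅): 18×35 by 35×20 → 18×20, cost 18·35·20 = 12600
(((T₁ × T₂) × T₃) × (T₄ × T₅)): 37×18 by 18×20 → 37×20, cost 37·18·20 = 13320; cumulative 114757
Total: 114757 scalar multiplications.

114757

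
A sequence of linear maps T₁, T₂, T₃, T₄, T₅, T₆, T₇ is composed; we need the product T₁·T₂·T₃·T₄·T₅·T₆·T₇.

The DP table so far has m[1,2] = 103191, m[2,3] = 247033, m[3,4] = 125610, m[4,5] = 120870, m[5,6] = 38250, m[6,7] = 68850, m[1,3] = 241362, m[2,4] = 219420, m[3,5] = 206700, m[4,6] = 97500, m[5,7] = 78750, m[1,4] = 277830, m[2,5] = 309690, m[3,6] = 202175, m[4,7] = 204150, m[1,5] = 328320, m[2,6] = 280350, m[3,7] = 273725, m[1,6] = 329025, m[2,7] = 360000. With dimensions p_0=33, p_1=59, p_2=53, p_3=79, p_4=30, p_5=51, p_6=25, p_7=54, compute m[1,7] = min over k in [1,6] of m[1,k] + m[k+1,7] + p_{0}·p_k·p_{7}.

373575

m[1,7] = min over k∈[1,6] of m[1,k]+m[k+1,7]+p_{0}·p_k·p_{7}.
k=1: 0 + 360000 + 33·59·54 = 465138; k=2: 103191 + 273725 + 33·53·54 = 471362; k=3: 241362 + 204150 + 33·79·54 = 586290; k=4: 277830 + 78750 + 33·30·54 = 410040; k=5: 328320 + 68850 + 33·51·54 = 488052; k=6: 329025 + 0 + 33·25·54 = 373575.
Minimum: 373575 at k=6.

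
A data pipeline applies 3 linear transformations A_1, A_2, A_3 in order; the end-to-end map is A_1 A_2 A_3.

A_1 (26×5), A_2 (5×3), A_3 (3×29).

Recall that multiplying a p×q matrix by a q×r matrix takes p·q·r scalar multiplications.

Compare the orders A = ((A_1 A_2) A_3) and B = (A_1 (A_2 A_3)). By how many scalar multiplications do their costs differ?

Order A = ((A_1 A_2) A_3): (A_1 A_2): 26×5 by 5×3 → 26×3, cost 26·5·3 = 390; ((A_1 A_2) A_3): 26×3 by 3×29 → 26×29, cost 26·3·29 = 2262; cumulative 2652. Total 2652.
Order B = (A_1 (A_2 A_3)): (A_2 A_3): 5×3 by 3×29 → 5×29, cost 5·3·29 = 435; (A_1 (A_2 A_3)): 26×5 by 5×29 → 26×29, cost 26·5·29 = 3770; cumulative 4205. Total 4205.
Difference: |2652 − 4205| = 1553.

1553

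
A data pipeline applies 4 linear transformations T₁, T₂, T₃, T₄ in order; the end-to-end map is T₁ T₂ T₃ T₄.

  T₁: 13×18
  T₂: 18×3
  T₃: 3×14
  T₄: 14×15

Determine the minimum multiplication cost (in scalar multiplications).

Adjacent pairs: T₁T₂ = 13·18·3 = 702; T₂T₃ = 18·3·14 = 756; T₃T₄ = 3·14·15 = 630.
Length 3: T₁..T₃: k=1: 0+756+13·18·14=4032; k=2: 702+0+13·3·14=1248 → min 1248 | T₂..T₄: k=2: 0+630+18·3·15=1440; k=3: 756+0+18·14·15=4536 → min 1440.
Length 4: T₁..T₄: k=1: 0+1440+13·18·15=4950; k=2: 702+630+13·3·15=1917; k=3: 1248+0+13·14·15=3978 → min 1917.
Optimal order: ((T₁ T₂) (T₃ T₄)) with cost 1917.

1917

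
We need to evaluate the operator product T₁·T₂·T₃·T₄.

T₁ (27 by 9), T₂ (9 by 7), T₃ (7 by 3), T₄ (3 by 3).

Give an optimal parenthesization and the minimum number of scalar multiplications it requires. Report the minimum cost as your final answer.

Adjacent pairs: T₁T₂ = 27·9·7 = 1701; T₂T₃ = 9·7·3 = 189; T₃T₄ = 7·3·3 = 63.
Length 3: T₁..T₃: k=1: 0+189+27·9·3=918; k=2: 1701+0+27·7·3=2268 → min 918 | T₂..T₄: k=2: 0+63+9·7·3=252; k=3: 189+0+9·3·3=270 → min 252.
Length 4: T₁..T₄: k=1: 0+252+27·9·3=981; k=2: 1701+63+27·7·3=2331; k=3: 918+0+27·3·3=1161 → min 981.
Optimal parenthesization: (T₁·(T₂·(T₃·T₄))) with cost 981.

981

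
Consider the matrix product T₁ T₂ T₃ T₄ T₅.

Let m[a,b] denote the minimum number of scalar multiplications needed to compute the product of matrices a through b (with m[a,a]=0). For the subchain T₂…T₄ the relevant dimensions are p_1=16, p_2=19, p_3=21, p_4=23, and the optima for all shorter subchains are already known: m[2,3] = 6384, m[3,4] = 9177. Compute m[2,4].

m[2,4] = min over k∈[2,3] of m[2,k]+m[k+1,4]+p_{1}·p_k·p_{4}.
k=2: 0 + 9177 + 16·19·23 = 16169; k=3: 6384 + 0 + 16·21·23 = 14112.
Minimum: 14112 at k=3.

14112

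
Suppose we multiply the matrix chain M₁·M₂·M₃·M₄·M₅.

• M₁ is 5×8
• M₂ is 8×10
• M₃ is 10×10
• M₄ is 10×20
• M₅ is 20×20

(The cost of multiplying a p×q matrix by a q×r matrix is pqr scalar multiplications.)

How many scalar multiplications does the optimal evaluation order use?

Adjacent pairs: M₁M₂ = 5·8·10 = 400; M₂M₃ = 8·10·10 = 800; M₃M₄ = 10·10·20 = 2000; M₄M₅ = 10·20·20 = 4000.
Length 3: M₁..M₃: k=1: 0+800+5·8·10=1200; k=2: 400+0+5·10·10=900 → min 900 | M₂..M₄: k=2: 0+2000+8·10·20=3600; k=3: 800+0+8·10·20=2400 → min 2400 | M₃..M₅: k=3: 0+4000+10·10·20=6000; k=4: 2000+0+10·20·20=6000 → min 6000.
Length 4: M₁..M₄: k=1: 0+2400+5·8·20=3200; k=2: 400+2000+5·10·20=3400; k=3: 900+0+5·10·20=1900 → min 1900 | M₂..M₅: k=2: 0+6000+8·10·20=7600; k=3: 800+4000+8·10·20=6400; k=4: 2400+0+8·20·20=5600 → min 5600.
Length 5: M₁..M₅: k=1: 0+5600+5·8·20=6400; k=2: 400+6000+5·10·20=7400; k=3: 900+4000+5·10·20=5900; k=4: 1900+0+5·20·20=3900 → min 3900.
Optimal order: ((((M₁·M₂)·M₃)·M₄)·M₅) with cost 3900.

3900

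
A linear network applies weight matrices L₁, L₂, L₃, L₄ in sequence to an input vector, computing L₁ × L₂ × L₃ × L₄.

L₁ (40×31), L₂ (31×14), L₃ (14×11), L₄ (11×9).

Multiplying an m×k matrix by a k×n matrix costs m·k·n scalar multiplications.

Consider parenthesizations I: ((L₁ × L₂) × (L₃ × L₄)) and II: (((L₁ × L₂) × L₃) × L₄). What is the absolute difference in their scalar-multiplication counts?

Order I = ((L₁ × L₂) × (L₃ × L₄)): (L₁ × L₂): 40×31 by 31×14 → 40×14, cost 40·31·14 = 17360; (L₃ × L₄): 14×11 by 11×9 → 14×9, cost 14·11·9 = 1386; ((L₁ × L₂) × (L₃ × L₄)): 40×14 by 14×9 → 40×9, cost 40·14·9 = 5040; cumulative 23786. Total 23786.
Order II = (((L₁ × L₂) × L₃) × L₄): (L₁ × L₂): 40×31 by 31×14 → 40×14, cost 40·31·14 = 17360; ((L₁ × L₂) × L₃): 40×14 by 14×11 → 40×11, cost 40·14·11 = 6160; cumulative 23520; (((L₁ × L₂) × L₃) × L₄): 40×11 by 11×9 → 40×9, cost 40·11·9 = 3960; cumulative 27480. Total 27480.
Difference: |23786 − 27480| = 3694.

3694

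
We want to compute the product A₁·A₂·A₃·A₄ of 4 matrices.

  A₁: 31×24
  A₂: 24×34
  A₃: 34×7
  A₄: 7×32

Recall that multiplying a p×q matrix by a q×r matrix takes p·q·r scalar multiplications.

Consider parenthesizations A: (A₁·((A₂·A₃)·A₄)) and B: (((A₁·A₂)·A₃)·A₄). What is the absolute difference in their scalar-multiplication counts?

4722

Order A = (A₁·((A₂·A₃)·A₄)): (A₂·A₃): 24×34 by 34×7 → 24×7, cost 24·34·7 = 5712; ((A₂·A₃)·A₄): 24×7 by 7×32 → 24×32, cost 24·7·32 = 5376; cumulative 11088; (A₁·((A₂·A₃)·A₄)): 31×24 by 24×32 → 31×32, cost 31·24·32 = 23808; cumulative 34896. Total 34896.
Order B = (((A₁·A₂)·A₃)·A₄): (A₁·A₂): 31×24 by 24×34 → 31×34, cost 31·24·34 = 25296; ((A₁·A₂)·A₃): 31×34 by 34×7 → 31×7, cost 31·34·7 = 7378; cumulative 32674; (((A₁·A₂)·A₃)·A₄): 31×7 by 7×32 → 31×32, cost 31·7·32 = 6944; cumulative 39618. Total 39618.
Difference: |34896 − 39618| = 4722.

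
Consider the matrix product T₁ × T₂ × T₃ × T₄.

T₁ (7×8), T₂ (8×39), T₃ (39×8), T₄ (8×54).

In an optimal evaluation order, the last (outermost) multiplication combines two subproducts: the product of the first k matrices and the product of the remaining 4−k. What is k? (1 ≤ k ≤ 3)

3

Adjacent pairs: T₁T₂ = 7·8·39 = 2184; T₂T₃ = 8·39·8 = 2496; T₃T₄ = 39·8·54 = 16848.
Length 3: T₁..T₃: k=1: 0+2496+7·8·8=2944; k=2: 2184+0+7·39·8=4368 → min 2944 | T₂..T₄: k=2: 0+16848+8·39·54=33696; k=3: 2496+0+8·8·54=5952 → min 5952.
Top-level splits: k=1: (T₁..T₁)·(T₂..T₄) → 0+5952+7·8·54 = 8976; k=2: (T₁..T₂)·(T₃..T₄) → 2184+16848+7·39·54 = 33774; k=3: (T₁..T₃)·(T₄..T₄) → 2944+0+7·8·54 = 5968.
Best split is after T₃, i.e. k = 3.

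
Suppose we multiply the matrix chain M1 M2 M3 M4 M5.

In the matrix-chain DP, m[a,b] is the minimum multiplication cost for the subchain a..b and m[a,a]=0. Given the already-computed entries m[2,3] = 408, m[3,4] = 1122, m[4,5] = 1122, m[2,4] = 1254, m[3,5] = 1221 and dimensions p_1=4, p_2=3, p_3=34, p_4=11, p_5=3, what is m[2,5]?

1257

m[2,5] = min over k∈[2,4] of m[2,k]+m[k+1,5]+p_{1}·p_k·p_{5}.
k=2: 0 + 1221 + 4·3·3 = 1257; k=3: 408 + 1122 + 4·34·3 = 1938; k=4: 1254 + 0 + 4·11·3 = 1386.
Minimum: 1257 at k=2.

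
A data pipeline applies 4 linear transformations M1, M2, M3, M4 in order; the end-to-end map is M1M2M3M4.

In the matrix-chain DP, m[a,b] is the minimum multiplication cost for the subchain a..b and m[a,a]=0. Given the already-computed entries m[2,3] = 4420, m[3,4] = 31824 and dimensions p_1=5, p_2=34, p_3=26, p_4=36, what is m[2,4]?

m[2,4] = min over k∈[2,3] of m[2,k]+m[k+1,4]+p_{1}·p_k·p_{4}.
k=2: 0 + 31824 + 5·34·36 = 37944; k=3: 4420 + 0 + 5·26·36 = 9100.
Minimum: 9100 at k=3.

9100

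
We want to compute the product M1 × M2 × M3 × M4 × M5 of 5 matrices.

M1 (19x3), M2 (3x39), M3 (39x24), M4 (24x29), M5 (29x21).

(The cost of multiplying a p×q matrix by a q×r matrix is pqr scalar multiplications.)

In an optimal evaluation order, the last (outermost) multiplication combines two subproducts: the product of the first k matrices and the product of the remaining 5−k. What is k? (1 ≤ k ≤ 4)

Adjacent pairs: M1M2 = 19·3·39 = 2223; M2M3 = 3·39·24 = 2808; M3M4 = 39·24·29 = 27144; M4M5 = 24·29·21 = 14616.
Length 3: M1..M3: k=1: 0+2808+19·3·24=4176; k=2: 2223+0+19·39·24=20007 → min 4176 | M2..M4: k=2: 0+27144+3·39·29=30537; k=3: 2808+0+3·24·29=4896 → min 4896 | M3..M5: k=3: 0+14616+39·24·21=34272; k=4: 27144+0+39·29·21=50895 → min 34272.
Length 4: M1..M4: k=1: 0+4896+19·3·29=6549; k=2: 2223+27144+19·39·29=50856; k=3: 4176+0+19·24·29=17400 → min 6549 | M2..M5: k=2: 0+34272+3·39·21=36729; k=3: 2808+14616+3·24·21=18936; k=4: 4896+0+3·29·21=6723 → min 6723.
Top-level splits: k=1: (M1..M1)·(M2..M5) → 0+6723+19·3·21 = 7920; k=2: (M1..M2)·(M3..M5) → 2223+34272+19·39·21 = 52056; k=3: (M1..M3)·(M4..M5) → 4176+14616+19·24·21 = 28368; k=4: (M1..M4)·(M5..M5) → 6549+0+19·29·21 = 18120.
Best split is after M1, i.e. k = 1.

1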